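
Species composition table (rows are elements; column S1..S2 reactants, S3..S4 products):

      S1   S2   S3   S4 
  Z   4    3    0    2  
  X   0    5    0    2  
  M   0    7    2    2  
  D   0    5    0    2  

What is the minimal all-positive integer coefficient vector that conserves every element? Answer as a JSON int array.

Z: 1·4+2·3 = 10 | 2·0+5·2 = 10
X: 1·0+2·5 = 10 | 2·0+5·2 = 10
M: 1·0+2·7 = 14 | 2·2+5·2 = 14
D: 1·0+2·5 = 10 | 2·0+5·2 = 10
gcd(1,2,2,5) = 1

Coefficients: [1, 2, 2, 5]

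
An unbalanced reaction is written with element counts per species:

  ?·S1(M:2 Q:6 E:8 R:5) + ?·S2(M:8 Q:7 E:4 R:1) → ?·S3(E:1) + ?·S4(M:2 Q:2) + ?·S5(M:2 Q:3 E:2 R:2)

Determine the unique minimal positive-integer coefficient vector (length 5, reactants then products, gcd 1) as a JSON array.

Coefficients: [1, 1, 6, 2, 3]

M: 1·2+1·8 = 10 | 6·0+2·2+3·2 = 10
Q: 1·6+1·7 = 13 | 6·0+2·2+3·3 = 13
E: 1·8+1·4 = 12 | 6·1+2·0+3·2 = 12
R: 1·5+1·1 = 6 | 6·0+2·0+3·2 = 6
gcd(1,1,6,2,3) = 1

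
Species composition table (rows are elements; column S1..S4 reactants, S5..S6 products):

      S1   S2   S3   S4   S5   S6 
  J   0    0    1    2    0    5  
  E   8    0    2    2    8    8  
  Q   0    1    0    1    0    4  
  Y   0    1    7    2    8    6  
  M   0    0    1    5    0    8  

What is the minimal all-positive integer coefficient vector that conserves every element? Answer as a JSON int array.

J: 5·0+6·0+6·1+2·2 = 10 | 5·0+2·5 = 10
E: 5·8+6·0+6·2+2·2 = 56 | 5·8+2·8 = 56
Q: 5·0+6·1+6·0+2·1 = 8 | 5·0+2·4 = 8
Y: 5·0+6·1+6·7+2·2 = 52 | 5·8+2·6 = 52
M: 5·0+6·0+6·1+2·5 = 16 | 5·0+2·8 = 16
gcd(5,6,6,2,5,2) = 1

Coefficients: [5, 6, 6, 2, 5, 2]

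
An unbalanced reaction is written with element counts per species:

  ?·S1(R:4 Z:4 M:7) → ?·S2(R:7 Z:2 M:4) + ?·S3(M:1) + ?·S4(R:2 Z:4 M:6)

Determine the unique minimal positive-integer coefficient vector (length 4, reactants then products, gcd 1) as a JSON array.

R: 6·4 = 24 | 2·7+4·0+5·2 = 24
Z: 6·4 = 24 | 2·2+4·0+5·4 = 24
M: 6·7 = 42 | 2·4+4·1+5·6 = 42
gcd(6,2,4,5) = 1

Coefficients: [6, 2, 4, 5]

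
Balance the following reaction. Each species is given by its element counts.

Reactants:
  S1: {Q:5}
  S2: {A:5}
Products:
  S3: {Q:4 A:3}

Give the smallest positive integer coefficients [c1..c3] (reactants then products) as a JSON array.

Q: 4·5+3·0 = 20 | 5·4 = 20
A: 4·0+3·5 = 15 | 5·3 = 15
gcd(4,3,5) = 1

Coefficients: [4, 3, 5]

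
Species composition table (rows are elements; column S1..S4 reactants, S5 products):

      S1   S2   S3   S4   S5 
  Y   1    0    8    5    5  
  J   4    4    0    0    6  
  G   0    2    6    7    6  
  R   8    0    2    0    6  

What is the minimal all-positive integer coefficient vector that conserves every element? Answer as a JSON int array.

Coefficients: [4, 5, 2, 2, 6]

Y: 4·1+5·0+2·8+2·5 = 30 | 6·5 = 30
J: 4·4+5·4+2·0+2·0 = 36 | 6·6 = 36
G: 4·0+5·2+2·6+2·7 = 36 | 6·6 = 36
R: 4·8+5·0+2·2+2·0 = 36 | 6·6 = 36
gcd(4,5,2,2,6) = 1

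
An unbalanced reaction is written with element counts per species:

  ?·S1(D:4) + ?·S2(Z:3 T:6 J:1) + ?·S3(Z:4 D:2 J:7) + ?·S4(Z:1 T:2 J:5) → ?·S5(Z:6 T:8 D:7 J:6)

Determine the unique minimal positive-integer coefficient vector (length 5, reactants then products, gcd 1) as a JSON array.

Coefficients: [6, 5, 2, 1, 4]

Z: 6·0+5·3+2·4+1·1 = 24 | 4·6 = 24
T: 6·0+5·6+2·0+1·2 = 32 | 4·8 = 32
D: 6·4+5·0+2·2+1·0 = 28 | 4·7 = 28
J: 6·0+5·1+2·7+1·5 = 24 | 4·6 = 24
gcd(6,5,2,1,4) = 1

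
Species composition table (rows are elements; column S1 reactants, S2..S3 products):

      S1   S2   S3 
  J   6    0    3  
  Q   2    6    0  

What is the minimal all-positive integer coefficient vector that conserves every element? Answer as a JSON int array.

Coefficients: [3, 1, 6]

J: 3·6 = 18 | 1·0+6·3 = 18
Q: 3·2 = 6 | 1·6+6·0 = 6
gcd(3,1,6) = 1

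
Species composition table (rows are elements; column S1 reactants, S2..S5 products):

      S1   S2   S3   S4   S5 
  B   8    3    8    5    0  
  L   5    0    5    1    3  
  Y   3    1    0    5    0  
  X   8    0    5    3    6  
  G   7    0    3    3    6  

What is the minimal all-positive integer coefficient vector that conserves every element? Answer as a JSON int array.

Coefficients: [6, 3, 3, 3, 4]

B: 6·8 = 48 | 3·3+3·8+3·5+4·0 = 48
L: 6·5 = 30 | 3·0+3·5+3·1+4·3 = 30
Y: 6·3 = 18 | 3·1+3·0+3·5+4·0 = 18
X: 6·8 = 48 | 3·0+3·5+3·3+4·6 = 48
G: 6·7 = 42 | 3·0+3·3+3·3+4·6 = 42
gcd(6,3,3,3,4) = 1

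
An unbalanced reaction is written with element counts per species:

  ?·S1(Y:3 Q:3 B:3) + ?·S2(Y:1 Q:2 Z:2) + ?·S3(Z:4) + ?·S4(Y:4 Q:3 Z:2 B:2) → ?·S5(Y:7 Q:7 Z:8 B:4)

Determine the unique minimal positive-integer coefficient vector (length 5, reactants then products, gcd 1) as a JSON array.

Y: 2·3+3·1+3·0+3·4 = 21 | 3·7 = 21
Q: 2·3+3·2+3·0+3·3 = 21 | 3·7 = 21
Z: 2·0+3·2+3·4+3·2 = 24 | 3·8 = 24
B: 2·3+3·0+3·0+3·2 = 12 | 3·4 = 12
gcd(2,3,3,3,3) = 1

Coefficients: [2, 3, 3, 3, 3]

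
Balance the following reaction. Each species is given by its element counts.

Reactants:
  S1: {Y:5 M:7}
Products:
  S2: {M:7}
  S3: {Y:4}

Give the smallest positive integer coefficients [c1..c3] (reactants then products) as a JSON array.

Coefficients: [4, 4, 5]

Y: 4·5 = 20 | 4·0+5·4 = 20
M: 4·7 = 28 | 4·7+5·0 = 28
gcd(4,4,5) = 1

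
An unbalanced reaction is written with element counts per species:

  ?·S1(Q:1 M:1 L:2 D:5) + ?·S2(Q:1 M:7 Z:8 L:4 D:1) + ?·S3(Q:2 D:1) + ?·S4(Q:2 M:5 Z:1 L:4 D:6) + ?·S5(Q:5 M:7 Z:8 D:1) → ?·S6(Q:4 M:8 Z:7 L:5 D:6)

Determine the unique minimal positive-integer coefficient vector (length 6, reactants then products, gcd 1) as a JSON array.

Q: 3·1+4·1+4·2+2·2+1·5 = 24 | 6·4 = 24
M: 3·1+4·7+4·0+2·5+1·7 = 48 | 6·8 = 48
Z: 3·0+4·8+4·0+2·1+1·8 = 42 | 6·7 = 42
L: 3·2+4·4+4·0+2·4+1·0 = 30 | 6·5 = 30
D: 3·5+4·1+4·1+2·6+1·1 = 36 | 6·6 = 36
gcd(3,4,4,2,1,6) = 1

Coefficients: [3, 4, 4, 2, 1, 6]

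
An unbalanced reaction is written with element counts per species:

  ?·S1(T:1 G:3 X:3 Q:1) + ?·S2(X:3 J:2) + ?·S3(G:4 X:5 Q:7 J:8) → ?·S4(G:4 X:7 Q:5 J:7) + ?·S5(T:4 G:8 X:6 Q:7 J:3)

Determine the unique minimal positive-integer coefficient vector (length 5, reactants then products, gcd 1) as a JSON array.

T: 4·1+3·0+4·0 = 4 | 5·0+1·4 = 4
G: 4·3+3·0+4·4 = 28 | 5·4+1·8 = 28
X: 4·3+3·3+4·5 = 41 | 5·7+1·6 = 41
Q: 4·1+3·0+4·7 = 32 | 5·5+1·7 = 32
J: 4·0+3·2+4·8 = 38 | 5·7+1·3 = 38
gcd(4,3,4,5,1) = 1

Coefficients: [4, 3, 4, 5, 1]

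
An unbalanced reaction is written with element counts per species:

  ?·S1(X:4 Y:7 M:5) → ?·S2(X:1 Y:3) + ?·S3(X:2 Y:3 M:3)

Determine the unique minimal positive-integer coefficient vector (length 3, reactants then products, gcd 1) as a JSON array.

X: 3·4 = 12 | 2·1+5·2 = 12
Y: 3·7 = 21 | 2·3+5·3 = 21
M: 3·5 = 15 | 2·0+5·3 = 15
gcd(3,2,5) = 1

Coefficients: [3, 2, 5]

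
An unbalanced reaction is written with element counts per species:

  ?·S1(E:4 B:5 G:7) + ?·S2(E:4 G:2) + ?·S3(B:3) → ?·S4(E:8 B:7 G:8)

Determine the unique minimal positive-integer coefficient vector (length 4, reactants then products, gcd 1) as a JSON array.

E: 4·4+6·4+5·0 = 40 | 5·8 = 40
B: 4·5+6·0+5·3 = 35 | 5·7 = 35
G: 4·7+6·2+5·0 = 40 | 5·8 = 40
gcd(4,6,5,5) = 1

Coefficients: [4, 6, 5, 5]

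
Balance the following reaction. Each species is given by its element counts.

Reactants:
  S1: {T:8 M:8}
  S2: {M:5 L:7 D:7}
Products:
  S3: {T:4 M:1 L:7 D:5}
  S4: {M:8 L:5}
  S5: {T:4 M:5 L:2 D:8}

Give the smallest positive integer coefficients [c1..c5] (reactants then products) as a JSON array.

T: 3·8+6·0 = 24 | 2·4+4·0+4·4 = 24
M: 3·8+6·5 = 54 | 2·1+4·8+4·5 = 54
L: 3·0+6·7 = 42 | 2·7+4·5+4·2 = 42
D: 3·0+6·7 = 42 | 2·5+4·0+4·8 = 42
gcd(3,6,2,4,4) = 1

Coefficients: [3, 6, 2, 4, 4]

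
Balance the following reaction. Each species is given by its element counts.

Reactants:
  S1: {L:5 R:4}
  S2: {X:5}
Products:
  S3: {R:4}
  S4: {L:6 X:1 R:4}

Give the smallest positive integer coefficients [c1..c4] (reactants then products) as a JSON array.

L: 6·5+1·0 = 30 | 1·0+5·6 = 30
X: 6·0+1·5 = 5 | 1·0+5·1 = 5
R: 6·4+1·0 = 24 | 1·4+5·4 = 24
gcd(6,1,1,5) = 1

Coefficients: [6, 1, 1, 5]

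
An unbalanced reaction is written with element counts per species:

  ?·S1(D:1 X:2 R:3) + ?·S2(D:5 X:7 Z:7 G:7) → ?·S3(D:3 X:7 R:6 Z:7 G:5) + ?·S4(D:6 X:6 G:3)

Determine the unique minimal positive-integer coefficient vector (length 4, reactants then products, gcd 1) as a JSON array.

D: 6·1+3·5 = 21 | 3·3+2·6 = 21
X: 6·2+3·7 = 33 | 3·7+2·6 = 33
R: 6·3+3·0 = 18 | 3·6+2·0 = 18
Z: 6·0+3·7 = 21 | 3·7+2·0 = 21
G: 6·0+3·7 = 21 | 3·5+2·3 = 21
gcd(6,3,3,2) = 1

Coefficients: [6, 3, 3, 2]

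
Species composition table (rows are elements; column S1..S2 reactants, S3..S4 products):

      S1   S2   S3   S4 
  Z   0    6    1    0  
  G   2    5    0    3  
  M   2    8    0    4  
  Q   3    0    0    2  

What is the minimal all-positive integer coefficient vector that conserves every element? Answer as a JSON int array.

Z: 2·0+1·6 = 6 | 6·1+3·0 = 6
G: 2·2+1·5 = 9 | 6·0+3·3 = 9
M: 2·2+1·8 = 12 | 6·0+3·4 = 12
Q: 2·3+1·0 = 6 | 6·0+3·2 = 6
gcd(2,1,6,3) = 1

Coefficients: [2, 1, 6, 3]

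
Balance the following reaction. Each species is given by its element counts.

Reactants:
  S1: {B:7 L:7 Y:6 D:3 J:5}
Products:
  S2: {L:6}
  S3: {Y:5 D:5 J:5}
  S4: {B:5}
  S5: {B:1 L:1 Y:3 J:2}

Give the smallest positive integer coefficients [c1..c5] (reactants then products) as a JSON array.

B: 5·7 = 35 | 5·0+3·0+6·5+5·1 = 35
L: 5·7 = 35 | 5·6+3·0+6·0+5·1 = 35
Y: 5·6 = 30 | 5·0+3·5+6·0+5·3 = 30
D: 5·3 = 15 | 5·0+3·5+6·0+5·0 = 15
J: 5·5 = 25 | 5·0+3·5+6·0+5·2 = 25
gcd(5,5,3,6,5) = 1

Coefficients: [5, 5, 3, 6, 5]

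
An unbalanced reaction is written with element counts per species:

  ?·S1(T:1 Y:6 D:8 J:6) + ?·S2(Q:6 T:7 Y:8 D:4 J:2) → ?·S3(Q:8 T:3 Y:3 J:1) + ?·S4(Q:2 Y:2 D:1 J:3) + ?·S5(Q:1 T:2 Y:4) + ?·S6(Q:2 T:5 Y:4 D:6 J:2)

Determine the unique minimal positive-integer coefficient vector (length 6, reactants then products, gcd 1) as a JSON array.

Coefficients: [1, 6, 2, 2, 6, 5]

Q: 1·0+6·6 = 36 | 2·8+2·2+6·1+5·2 = 36
T: 1·1+6·7 = 43 | 2·3+2·0+6·2+5·5 = 43
Y: 1·6+6·8 = 54 | 2·3+2·2+6·4+5·4 = 54
D: 1·8+6·4 = 32 | 2·0+2·1+6·0+5·6 = 32
J: 1·6+6·2 = 18 | 2·1+2·3+6·0+5·2 = 18
gcd(1,6,2,2,6,5) = 1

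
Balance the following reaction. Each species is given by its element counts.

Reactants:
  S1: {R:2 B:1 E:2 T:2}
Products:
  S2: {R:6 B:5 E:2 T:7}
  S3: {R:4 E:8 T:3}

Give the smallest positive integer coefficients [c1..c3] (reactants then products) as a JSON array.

Coefficients: [5, 1, 1]

R: 5·2 = 10 | 1·6+1·4 = 10
B: 5·1 = 5 | 1·5+1·0 = 5
E: 5·2 = 10 | 1·2+1·8 = 10
T: 5·2 = 10 | 1·7+1·3 = 10
gcd(5,1,1) = 1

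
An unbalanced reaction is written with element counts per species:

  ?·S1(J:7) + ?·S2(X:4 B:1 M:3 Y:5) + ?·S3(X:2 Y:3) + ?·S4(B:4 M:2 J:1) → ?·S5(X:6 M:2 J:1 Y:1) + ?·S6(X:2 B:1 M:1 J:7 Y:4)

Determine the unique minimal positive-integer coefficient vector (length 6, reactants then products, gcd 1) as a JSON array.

Coefficients: [6, 2, 5, 1, 1, 6]

X: 6·0+2·4+5·2+1·0 = 18 | 1·6+6·2 = 18
B: 6·0+2·1+5·0+1·4 = 6 | 1·0+6·1 = 6
M: 6·0+2·3+5·0+1·2 = 8 | 1·2+6·1 = 8
J: 6·7+2·0+5·0+1·1 = 43 | 1·1+6·7 = 43
Y: 6·0+2·5+5·3+1·0 = 25 | 1·1+6·4 = 25
gcd(6,2,5,1,1,6) = 1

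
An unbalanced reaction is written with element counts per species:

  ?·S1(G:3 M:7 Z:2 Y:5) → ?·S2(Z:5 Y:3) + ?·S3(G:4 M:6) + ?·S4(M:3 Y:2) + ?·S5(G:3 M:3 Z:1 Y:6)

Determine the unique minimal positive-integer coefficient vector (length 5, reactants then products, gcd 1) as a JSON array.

Coefficients: [6, 2, 3, 6, 2]

G: 6·3 = 18 | 2·0+3·4+6·0+2·3 = 18
M: 6·7 = 42 | 2·0+3·6+6·3+2·3 = 42
Z: 6·2 = 12 | 2·5+3·0+6·0+2·1 = 12
Y: 6·5 = 30 | 2·3+3·0+6·2+2·6 = 30
gcd(6,2,3,6,2) = 1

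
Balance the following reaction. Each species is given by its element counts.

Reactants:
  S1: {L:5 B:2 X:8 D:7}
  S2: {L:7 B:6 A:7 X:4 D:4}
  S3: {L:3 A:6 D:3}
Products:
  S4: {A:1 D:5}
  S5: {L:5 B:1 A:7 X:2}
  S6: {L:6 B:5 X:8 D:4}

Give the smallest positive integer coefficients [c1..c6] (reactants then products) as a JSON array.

Coefficients: [5, 4, 1, 6, 4, 6]

L: 5·5+4·7+1·3 = 56 | 6·0+4·5+6·6 = 56
B: 5·2+4·6+1·0 = 34 | 6·0+4·1+6·5 = 34
A: 5·0+4·7+1·6 = 34 | 6·1+4·7+6·0 = 34
X: 5·8+4·4+1·0 = 56 | 6·0+4·2+6·8 = 56
D: 5·7+4·4+1·3 = 54 | 6·5+4·0+6·4 = 54
gcd(5,4,1,6,4,6) = 1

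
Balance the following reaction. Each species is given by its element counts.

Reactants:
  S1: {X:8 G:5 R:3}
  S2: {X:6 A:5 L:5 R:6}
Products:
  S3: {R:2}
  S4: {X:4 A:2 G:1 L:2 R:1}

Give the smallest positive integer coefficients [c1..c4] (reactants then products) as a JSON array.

Coefficients: [1, 2, 5, 5]

X: 1·8+2·6 = 20 | 5·0+5·4 = 20
A: 1·0+2·5 = 10 | 5·0+5·2 = 10
G: 1·5+2·0 = 5 | 5·0+5·1 = 5
L: 1·0+2·5 = 10 | 5·0+5·2 = 10
R: 1·3+2·6 = 15 | 5·2+5·1 = 15
gcd(1,2,5,5) = 1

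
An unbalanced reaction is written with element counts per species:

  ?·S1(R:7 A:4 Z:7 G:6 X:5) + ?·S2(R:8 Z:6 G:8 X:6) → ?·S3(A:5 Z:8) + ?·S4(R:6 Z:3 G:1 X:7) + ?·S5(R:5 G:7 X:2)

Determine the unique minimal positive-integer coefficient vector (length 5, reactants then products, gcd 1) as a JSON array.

Coefficients: [5, 1, 4, 3, 5]

R: 5·7+1·8 = 43 | 4·0+3·6+5·5 = 43
A: 5·4+1·0 = 20 | 4·5+3·0+5·0 = 20
Z: 5·7+1·6 = 41 | 4·8+3·3+5·0 = 41
G: 5·6+1·8 = 38 | 4·0+3·1+5·7 = 38
X: 5·5+1·6 = 31 | 4·0+3·7+5·2 = 31
gcd(5,1,4,3,5) = 1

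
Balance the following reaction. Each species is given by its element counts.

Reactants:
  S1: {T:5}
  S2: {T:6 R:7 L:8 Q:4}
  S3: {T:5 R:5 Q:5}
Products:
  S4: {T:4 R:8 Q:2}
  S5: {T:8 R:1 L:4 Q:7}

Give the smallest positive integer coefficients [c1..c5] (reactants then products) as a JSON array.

Coefficients: [2, 2, 6, 5, 4]

T: 2·5+2·6+6·5 = 52 | 5·4+4·8 = 52
R: 2·0+2·7+6·5 = 44 | 5·8+4·1 = 44
L: 2·0+2·8+6·0 = 16 | 5·0+4·4 = 16
Q: 2·0+2·4+6·5 = 38 | 5·2+4·7 = 38
gcd(2,2,6,5,4) = 1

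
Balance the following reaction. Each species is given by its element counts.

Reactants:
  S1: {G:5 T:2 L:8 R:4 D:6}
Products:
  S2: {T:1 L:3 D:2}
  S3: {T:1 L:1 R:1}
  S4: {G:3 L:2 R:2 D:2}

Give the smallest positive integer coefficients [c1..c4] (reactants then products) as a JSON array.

G: 3·5 = 15 | 4·0+2·0+5·3 = 15
T: 3·2 = 6 | 4·1+2·1+5·0 = 6
L: 3·8 = 24 | 4·3+2·1+5·2 = 24
R: 3·4 = 12 | 4·0+2·1+5·2 = 12
D: 3·6 = 18 | 4·2+2·0+5·2 = 18
gcd(3,4,2,5) = 1

Coefficients: [3, 4, 2, 5]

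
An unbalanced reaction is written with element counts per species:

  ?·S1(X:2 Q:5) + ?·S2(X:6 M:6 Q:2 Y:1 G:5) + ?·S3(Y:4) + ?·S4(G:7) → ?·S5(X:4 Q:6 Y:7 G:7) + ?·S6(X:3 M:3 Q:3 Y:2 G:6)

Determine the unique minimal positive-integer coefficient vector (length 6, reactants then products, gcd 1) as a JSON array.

X: 4·2+2·6+5·0+4·0 = 20 | 2·4+4·3 = 20
M: 4·0+2·6+5·0+4·0 = 12 | 2·0+4·3 = 12
Q: 4·5+2·2+5·0+4·0 = 24 | 2·6+4·3 = 24
Y: 4·0+2·1+5·4+4·0 = 22 | 2·7+4·2 = 22
G: 4·0+2·5+5·0+4·7 = 38 | 2·7+4·6 = 38
gcd(4,2,5,4,2,4) = 1

Coefficients: [4, 2, 5, 4, 2, 4]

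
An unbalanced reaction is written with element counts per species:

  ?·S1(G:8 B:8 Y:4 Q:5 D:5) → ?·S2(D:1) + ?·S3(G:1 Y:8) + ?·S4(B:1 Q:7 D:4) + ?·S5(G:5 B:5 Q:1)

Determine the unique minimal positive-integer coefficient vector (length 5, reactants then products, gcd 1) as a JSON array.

G: 2·8 = 16 | 6·0+1·1+1·0+3·5 = 16
B: 2·8 = 16 | 6·0+1·0+1·1+3·5 = 16
Y: 2·4 = 8 | 6·0+1·8+1·0+3·0 = 8
Q: 2·5 = 10 | 6·0+1·0+1·7+3·1 = 10
D: 2·5 = 10 | 6·1+1·0+1·4+3·0 = 10
gcd(2,6,1,1,3) = 1

Coefficients: [2, 6, 1, 1, 3]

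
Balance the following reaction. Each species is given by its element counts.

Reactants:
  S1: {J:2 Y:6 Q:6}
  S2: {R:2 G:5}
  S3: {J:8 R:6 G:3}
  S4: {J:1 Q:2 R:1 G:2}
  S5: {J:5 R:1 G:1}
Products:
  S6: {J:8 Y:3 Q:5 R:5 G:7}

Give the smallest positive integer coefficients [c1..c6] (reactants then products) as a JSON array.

J: 3·2+4·0+2·8+6·1+4·5 = 48 | 6·8 = 48
Y: 3·6+4·0+2·0+6·0+4·0 = 18 | 6·3 = 18
Q: 3·6+4·0+2·0+6·2+4·0 = 30 | 6·5 = 30
R: 3·0+4·2+2·6+6·1+4·1 = 30 | 6·5 = 30
G: 3·0+4·5+2·3+6·2+4·1 = 42 | 6·7 = 42
gcd(3,4,2,6,4,6) = 1

Coefficients: [3, 4, 2, 6, 4, 6]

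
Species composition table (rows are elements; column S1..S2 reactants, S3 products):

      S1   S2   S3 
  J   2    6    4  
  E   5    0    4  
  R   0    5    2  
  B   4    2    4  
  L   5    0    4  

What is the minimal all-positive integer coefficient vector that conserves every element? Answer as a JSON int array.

Coefficients: [4, 2, 5]

J: 4·2+2·6 = 20 | 5·4 = 20
E: 4·5+2·0 = 20 | 5·4 = 20
R: 4·0+2·5 = 10 | 5·2 = 10
B: 4·4+2·2 = 20 | 5·4 = 20
L: 4·5+2·0 = 20 | 5·4 = 20
gcd(4,2,5) = 1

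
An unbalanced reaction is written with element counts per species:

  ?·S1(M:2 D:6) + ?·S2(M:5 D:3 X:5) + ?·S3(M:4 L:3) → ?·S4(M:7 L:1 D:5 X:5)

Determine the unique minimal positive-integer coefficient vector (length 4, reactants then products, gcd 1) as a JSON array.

Coefficients: [1, 3, 1, 3]

M: 1·2+3·5+1·4 = 21 | 3·7 = 21
L: 1·0+3·0+1·3 = 3 | 3·1 = 3
D: 1·6+3·3+1·0 = 15 | 3·5 = 15
X: 1·0+3·5+1·0 = 15 | 3·5 = 15
gcd(1,3,1,3) = 1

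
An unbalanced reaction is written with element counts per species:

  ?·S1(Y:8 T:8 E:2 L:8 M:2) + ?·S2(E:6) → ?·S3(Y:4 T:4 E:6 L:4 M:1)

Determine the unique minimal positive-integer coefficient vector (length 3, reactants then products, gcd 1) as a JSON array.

Y: 3·8+5·0 = 24 | 6·4 = 24
T: 3·8+5·0 = 24 | 6·4 = 24
E: 3·2+5·6 = 36 | 6·6 = 36
L: 3·8+5·0 = 24 | 6·4 = 24
M: 3·2+5·0 = 6 | 6·1 = 6
gcd(3,5,6) = 1

Coefficients: [3, 5, 6]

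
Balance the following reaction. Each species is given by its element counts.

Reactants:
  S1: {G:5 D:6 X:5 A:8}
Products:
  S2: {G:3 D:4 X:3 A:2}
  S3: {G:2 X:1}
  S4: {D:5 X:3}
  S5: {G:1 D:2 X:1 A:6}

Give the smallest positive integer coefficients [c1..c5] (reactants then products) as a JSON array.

Coefficients: [4, 1, 6, 2, 5]

G: 4·5 = 20 | 1·3+6·2+2·0+5·1 = 20
D: 4·6 = 24 | 1·4+6·0+2·5+5·2 = 24
X: 4·5 = 20 | 1·3+6·1+2·3+5·1 = 20
A: 4·8 = 32 | 1·2+6·0+2·0+5·6 = 32
gcd(4,1,6,2,5) = 1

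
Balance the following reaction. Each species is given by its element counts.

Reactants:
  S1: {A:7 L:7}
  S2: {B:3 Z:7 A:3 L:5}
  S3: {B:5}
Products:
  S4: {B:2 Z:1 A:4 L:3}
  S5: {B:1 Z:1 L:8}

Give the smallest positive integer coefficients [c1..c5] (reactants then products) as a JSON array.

B: 3·0+1·3+2·5 = 13 | 6·2+1·1 = 13
Z: 3·0+1·7+2·0 = 7 | 6·1+1·1 = 7
A: 3·7+1·3+2·0 = 24 | 6·4+1·0 = 24
L: 3·7+1·5+2·0 = 26 | 6·3+1·8 = 26
gcd(3,1,2,6,1) = 1

Coefficients: [3, 1, 2, 6, 1]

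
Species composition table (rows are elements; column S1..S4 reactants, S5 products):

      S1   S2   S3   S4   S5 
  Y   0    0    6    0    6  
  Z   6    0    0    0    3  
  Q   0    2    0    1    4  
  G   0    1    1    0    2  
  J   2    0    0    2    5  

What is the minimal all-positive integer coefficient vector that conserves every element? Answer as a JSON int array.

Coefficients: [1, 2, 2, 4, 2]

Y: 1·0+2·0+2·6+4·0 = 12 | 2·6 = 12
Z: 1·6+2·0+2·0+4·0 = 6 | 2·3 = 6
Q: 1·0+2·2+2·0+4·1 = 8 | 2·4 = 8
G: 1·0+2·1+2·1+4·0 = 4 | 2·2 = 4
J: 1·2+2·0+2·0+4·2 = 10 | 2·5 = 10
gcd(1,2,2,4,2) = 1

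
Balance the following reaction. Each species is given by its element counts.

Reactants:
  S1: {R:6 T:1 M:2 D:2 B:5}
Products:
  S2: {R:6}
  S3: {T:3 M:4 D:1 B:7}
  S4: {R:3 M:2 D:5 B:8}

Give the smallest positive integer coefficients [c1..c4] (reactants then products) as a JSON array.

Coefficients: [6, 5, 2, 2]

R: 6·6 = 36 | 5·6+2·0+2·3 = 36
T: 6·1 = 6 | 5·0+2·3+2·0 = 6
M: 6·2 = 12 | 5·0+2·4+2·2 = 12
D: 6·2 = 12 | 5·0+2·1+2·5 = 12
B: 6·5 = 30 | 5·0+2·7+2·8 = 30
gcd(6,5,2,2) = 1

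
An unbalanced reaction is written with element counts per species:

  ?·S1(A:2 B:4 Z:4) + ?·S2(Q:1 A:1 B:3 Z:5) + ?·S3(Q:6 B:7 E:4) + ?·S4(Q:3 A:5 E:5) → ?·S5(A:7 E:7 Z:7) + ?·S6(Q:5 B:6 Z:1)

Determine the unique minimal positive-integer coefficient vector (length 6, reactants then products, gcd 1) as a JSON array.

Q: 1·0+6·1+2·6+4·3 = 30 | 4·0+6·5 = 30
A: 1·2+6·1+2·0+4·5 = 28 | 4·7+6·0 = 28
B: 1·4+6·3+2·7+4·0 = 36 | 4·0+6·6 = 36
E: 1·0+6·0+2·4+4·5 = 28 | 4·7+6·0 = 28
Z: 1·4+6·5+2·0+4·0 = 34 | 4·7+6·1 = 34
gcd(1,6,2,4,4,6) = 1

Coefficients: [1, 6, 2, 4, 4, 6]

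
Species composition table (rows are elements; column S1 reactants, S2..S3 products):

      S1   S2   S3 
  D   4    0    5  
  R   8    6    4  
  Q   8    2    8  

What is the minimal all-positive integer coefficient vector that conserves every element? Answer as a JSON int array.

Coefficients: [5, 4, 4]

D: 5·4 = 20 | 4·0+4·5 = 20
R: 5·8 = 40 | 4·6+4·4 = 40
Q: 5·8 = 40 | 4·2+4·8 = 40
gcd(5,4,4) = 1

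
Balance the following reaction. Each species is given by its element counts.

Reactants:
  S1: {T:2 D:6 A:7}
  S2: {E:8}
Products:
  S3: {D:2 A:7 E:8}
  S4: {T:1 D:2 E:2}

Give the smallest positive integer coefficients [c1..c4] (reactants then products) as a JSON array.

Coefficients: [2, 3, 2, 4]

T: 2·2+3·0 = 4 | 2·0+4·1 = 4
D: 2·6+3·0 = 12 | 2·2+4·2 = 12
A: 2·7+3·0 = 14 | 2·7+4·0 = 14
E: 2·0+3·8 = 24 | 2·8+4·2 = 24
gcd(2,3,2,4) = 1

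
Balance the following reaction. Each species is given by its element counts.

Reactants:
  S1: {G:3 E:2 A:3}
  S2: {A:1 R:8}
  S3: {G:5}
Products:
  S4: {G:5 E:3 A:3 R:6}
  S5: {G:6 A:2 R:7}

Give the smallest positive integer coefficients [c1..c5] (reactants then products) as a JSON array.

G: 3·3+5·0+5·5 = 34 | 2·5+4·6 = 34
E: 3·2+5·0+5·0 = 6 | 2·3+4·0 = 6
A: 3·3+5·1+5·0 = 14 | 2·3+4·2 = 14
R: 3·0+5·8+5·0 = 40 | 2·6+4·7 = 40
gcd(3,5,5,2,4) = 1

Coefficients: [3, 5, 5, 2, 4]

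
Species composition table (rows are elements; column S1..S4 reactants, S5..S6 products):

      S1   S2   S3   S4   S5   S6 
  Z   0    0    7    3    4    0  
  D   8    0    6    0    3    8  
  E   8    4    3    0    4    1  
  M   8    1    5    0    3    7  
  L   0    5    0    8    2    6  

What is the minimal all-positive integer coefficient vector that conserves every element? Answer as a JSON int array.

Z: 1·0+2·0+3·7+1·3 = 24 | 6·4+1·0 = 24
D: 1·8+2·0+3·6+1·0 = 26 | 6·3+1·8 = 26
E: 1·8+2·4+3·3+1·0 = 25 | 6·4+1·1 = 25
M: 1·8+2·1+3·5+1·0 = 25 | 6·3+1·7 = 25
L: 1·0+2·5+3·0+1·8 = 18 | 6·2+1·6 = 18
gcd(1,2,3,1,6,1) = 1

Coefficients: [1, 2, 3, 1, 6, 1]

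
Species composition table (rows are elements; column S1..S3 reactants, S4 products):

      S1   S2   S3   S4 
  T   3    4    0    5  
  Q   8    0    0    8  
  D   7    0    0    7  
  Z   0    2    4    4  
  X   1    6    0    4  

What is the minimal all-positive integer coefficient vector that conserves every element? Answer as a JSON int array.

T: 4·3+2·4+3·0 = 20 | 4·5 = 20
Q: 4·8+2·0+3·0 = 32 | 4·8 = 32
D: 4·7+2·0+3·0 = 28 | 4·7 = 28
Z: 4·0+2·2+3·4 = 16 | 4·4 = 16
X: 4·1+2·6+3·0 = 16 | 4·4 = 16
gcd(4,2,3,4) = 1

Coefficients: [4, 2, 3, 4]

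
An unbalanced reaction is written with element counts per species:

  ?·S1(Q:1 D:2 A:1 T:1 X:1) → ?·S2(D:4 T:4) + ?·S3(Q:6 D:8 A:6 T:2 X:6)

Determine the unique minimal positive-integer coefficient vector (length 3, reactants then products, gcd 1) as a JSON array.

Coefficients: [6, 1, 1]

Q: 6·1 = 6 | 1·0+1·6 = 6
D: 6·2 = 12 | 1·4+1·8 = 12
A: 6·1 = 6 | 1·0+1·6 = 6
T: 6·1 = 6 | 1·4+1·2 = 6
X: 6·1 = 6 | 1·0+1·6 = 6
gcd(6,1,1) = 1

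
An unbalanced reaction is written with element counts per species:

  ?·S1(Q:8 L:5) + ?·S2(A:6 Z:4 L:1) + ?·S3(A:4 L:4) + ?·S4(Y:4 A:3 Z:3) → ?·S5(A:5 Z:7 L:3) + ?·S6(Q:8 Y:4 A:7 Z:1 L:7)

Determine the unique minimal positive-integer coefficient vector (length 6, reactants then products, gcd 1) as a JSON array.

Coefficients: [6, 4, 5, 6, 4, 6]

Q: 6·8+4·0+5·0+6·0 = 48 | 4·0+6·8 = 48
Y: 6·0+4·0+5·0+6·4 = 24 | 4·0+6·4 = 24
A: 6·0+4·6+5·4+6·3 = 62 | 4·5+6·7 = 62
Z: 6·0+4·4+5·0+6·3 = 34 | 4·7+6·1 = 34
L: 6·5+4·1+5·4+6·0 = 54 | 4·3+6·7 = 54
gcd(6,4,5,6,4,6) = 1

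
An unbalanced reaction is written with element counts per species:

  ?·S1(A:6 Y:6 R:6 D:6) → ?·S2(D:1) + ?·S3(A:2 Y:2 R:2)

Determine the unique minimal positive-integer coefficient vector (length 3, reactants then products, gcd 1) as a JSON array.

A: 1·6 = 6 | 6·0+3·2 = 6
Y: 1·6 = 6 | 6·0+3·2 = 6
R: 1·6 = 6 | 6·0+3·2 = 6
D: 1·6 = 6 | 6·1+3·0 = 6
gcd(1,6,3) = 1

Coefficients: [1, 6, 3]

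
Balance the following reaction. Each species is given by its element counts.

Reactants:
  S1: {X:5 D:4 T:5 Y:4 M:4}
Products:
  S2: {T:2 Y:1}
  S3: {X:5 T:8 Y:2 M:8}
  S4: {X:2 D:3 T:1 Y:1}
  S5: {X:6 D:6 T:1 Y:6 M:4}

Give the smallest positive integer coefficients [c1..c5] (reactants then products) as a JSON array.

Coefficients: [3, 2, 1, 2, 1]

X: 3·5 = 15 | 2·0+1·5+2·2+1·6 = 15
D: 3·4 = 12 | 2·0+1·0+2·3+1·6 = 12
T: 3·5 = 15 | 2·2+1·8+2·1+1·1 = 15
Y: 3·4 = 12 | 2·1+1·2+2·1+1·6 = 12
M: 3·4 = 12 | 2·0+1·8+2·0+1·4 = 12
gcd(3,2,1,2,1) = 1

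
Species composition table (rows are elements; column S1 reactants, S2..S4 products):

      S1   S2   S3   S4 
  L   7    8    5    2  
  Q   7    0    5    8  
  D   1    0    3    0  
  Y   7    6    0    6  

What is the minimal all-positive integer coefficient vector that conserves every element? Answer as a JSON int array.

Coefficients: [6, 3, 2, 4]

L: 6·7 = 42 | 3·8+2·5+4·2 = 42
Q: 6·7 = 42 | 3·0+2·5+4·8 = 42
D: 6·1 = 6 | 3·0+2·3+4·0 = 6
Y: 6·7 = 42 | 3·6+2·0+4·6 = 42
gcd(6,3,2,4) = 1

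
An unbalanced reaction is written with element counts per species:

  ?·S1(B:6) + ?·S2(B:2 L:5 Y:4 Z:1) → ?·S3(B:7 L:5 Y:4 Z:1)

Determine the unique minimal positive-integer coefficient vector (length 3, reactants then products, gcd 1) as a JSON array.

B: 5·6+6·2 = 42 | 6·7 = 42
L: 5·0+6·5 = 30 | 6·5 = 30
Y: 5·0+6·4 = 24 | 6·4 = 24
Z: 5·0+6·1 = 6 | 6·1 = 6
gcd(5,6,6) = 1

Coefficients: [5, 6, 6]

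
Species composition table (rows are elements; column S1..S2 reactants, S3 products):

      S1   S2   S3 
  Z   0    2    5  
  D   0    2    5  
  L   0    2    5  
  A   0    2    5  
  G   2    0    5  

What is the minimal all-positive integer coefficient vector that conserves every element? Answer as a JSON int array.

Z: 5·0+5·2 = 10 | 2·5 = 10
D: 5·0+5·2 = 10 | 2·5 = 10
L: 5·0+5·2 = 10 | 2·5 = 10
A: 5·0+5·2 = 10 | 2·5 = 10
G: 5·2+5·0 = 10 | 2·5 = 10
gcd(5,5,2) = 1

Coefficients: [5, 5, 2]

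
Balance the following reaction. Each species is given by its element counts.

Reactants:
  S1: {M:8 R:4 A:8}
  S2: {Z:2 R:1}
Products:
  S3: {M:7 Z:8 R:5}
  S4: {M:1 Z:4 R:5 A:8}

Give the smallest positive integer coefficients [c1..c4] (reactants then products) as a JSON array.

Coefficients: [1, 6, 1, 1]

M: 1·8+6·0 = 8 | 1·7+1·1 = 8
Z: 1·0+6·2 = 12 | 1·8+1·4 = 12
R: 1·4+6·1 = 10 | 1·5+1·5 = 10
A: 1·8+6·0 = 8 | 1·0+1·8 = 8
gcd(1,6,1,1) = 1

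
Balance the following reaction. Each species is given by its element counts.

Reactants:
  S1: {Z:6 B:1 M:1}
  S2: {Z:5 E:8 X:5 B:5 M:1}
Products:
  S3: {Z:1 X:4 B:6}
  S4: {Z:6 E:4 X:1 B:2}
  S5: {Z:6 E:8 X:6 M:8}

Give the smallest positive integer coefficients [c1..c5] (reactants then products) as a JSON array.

Z: 4·6+4·5 = 44 | 2·1+6·6+1·6 = 44
E: 4·0+4·8 = 32 | 2·0+6·4+1·8 = 32
X: 4·0+4·5 = 20 | 2·4+6·1+1·6 = 20
B: 4·1+4·5 = 24 | 2·6+6·2+1·0 = 24
M: 4·1+4·1 = 8 | 2·0+6·0+1·8 = 8
gcd(4,4,2,6,1) = 1

Coefficients: [4, 4, 2, 6, 1]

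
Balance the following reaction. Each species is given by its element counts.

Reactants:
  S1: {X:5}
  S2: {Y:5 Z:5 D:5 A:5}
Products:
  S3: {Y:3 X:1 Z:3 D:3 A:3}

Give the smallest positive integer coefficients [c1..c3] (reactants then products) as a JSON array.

Coefficients: [1, 3, 5]

Y: 1·0+3·5 = 15 | 5·3 = 15
X: 1·5+3·0 = 5 | 5·1 = 5
Z: 1·0+3·5 = 15 | 5·3 = 15
D: 1·0+3·5 = 15 | 5·3 = 15
A: 1·0+3·5 = 15 | 5·3 = 15
gcd(1,3,5) = 1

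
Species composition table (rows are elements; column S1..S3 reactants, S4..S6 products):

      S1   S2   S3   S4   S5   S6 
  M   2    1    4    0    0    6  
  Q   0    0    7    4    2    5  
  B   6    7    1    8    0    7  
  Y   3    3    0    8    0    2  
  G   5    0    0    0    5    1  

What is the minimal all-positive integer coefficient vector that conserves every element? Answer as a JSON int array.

Coefficients: [4, 2, 5, 1, 3, 5]

M: 4·2+2·1+5·4 = 30 | 1·0+3·0+5·6 = 30
Q: 4·0+2·0+5·7 = 35 | 1·4+3·2+5·5 = 35
B: 4·6+2·7+5·1 = 43 | 1·8+3·0+5·7 = 43
Y: 4·3+2·3+5·0 = 18 | 1·8+3·0+5·2 = 18
G: 4·5+2·0+5·0 = 20 | 1·0+3·5+5·1 = 20
gcd(4,2,5,1,3,5) = 1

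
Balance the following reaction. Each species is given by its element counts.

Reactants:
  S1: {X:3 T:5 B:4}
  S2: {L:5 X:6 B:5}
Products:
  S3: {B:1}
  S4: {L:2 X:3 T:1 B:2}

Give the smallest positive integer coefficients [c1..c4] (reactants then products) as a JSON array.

Coefficients: [1, 2, 4, 5]

L: 1·0+2·5 = 10 | 4·0+5·2 = 10
X: 1·3+2·6 = 15 | 4·0+5·3 = 15
T: 1·5+2·0 = 5 | 4·0+5·1 = 5
B: 1·4+2·5 = 14 | 4·1+5·2 = 14
gcd(1,2,4,5) = 1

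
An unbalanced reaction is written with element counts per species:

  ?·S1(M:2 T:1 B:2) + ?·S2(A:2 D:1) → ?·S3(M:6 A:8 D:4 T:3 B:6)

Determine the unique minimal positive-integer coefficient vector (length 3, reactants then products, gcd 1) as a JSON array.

M: 3·2+4·0 = 6 | 1·6 = 6
A: 3·0+4·2 = 8 | 1·8 = 8
D: 3·0+4·1 = 4 | 1·4 = 4
T: 3·1+4·0 = 3 | 1·3 = 3
B: 3·2+4·0 = 6 | 1·6 = 6
gcd(3,4,1) = 1

Coefficients: [3, 4, 1]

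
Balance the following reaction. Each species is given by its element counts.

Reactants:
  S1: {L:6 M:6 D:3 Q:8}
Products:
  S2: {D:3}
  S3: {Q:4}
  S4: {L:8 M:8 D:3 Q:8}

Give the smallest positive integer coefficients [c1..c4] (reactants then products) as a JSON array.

L: 4·6 = 24 | 1·0+2·0+3·8 = 24
M: 4·6 = 24 | 1·0+2·0+3·8 = 24
D: 4·3 = 12 | 1·3+2·0+3·3 = 12
Q: 4·8 = 32 | 1·0+2·4+3·8 = 32
gcd(4,1,2,3) = 1

Coefficients: [4, 1, 2, 3]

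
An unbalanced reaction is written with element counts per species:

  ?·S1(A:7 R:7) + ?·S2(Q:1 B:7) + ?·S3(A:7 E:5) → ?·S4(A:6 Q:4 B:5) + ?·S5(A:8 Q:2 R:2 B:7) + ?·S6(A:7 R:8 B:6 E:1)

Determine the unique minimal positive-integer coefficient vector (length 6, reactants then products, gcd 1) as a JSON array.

Coefficients: [6, 6, 1, 1, 1, 5]

A: 6·7+6·0+1·7 = 49 | 1·6+1·8+5·7 = 49
Q: 6·0+6·1+1·0 = 6 | 1·4+1·2+5·0 = 6
R: 6·7+6·0+1·0 = 42 | 1·0+1·2+5·8 = 42
B: 6·0+6·7+1·0 = 42 | 1·5+1·7+5·6 = 42
E: 6·0+6·0+1·5 = 5 | 1·0+1·0+5·1 = 5
gcd(6,6,1,1,1,5) = 1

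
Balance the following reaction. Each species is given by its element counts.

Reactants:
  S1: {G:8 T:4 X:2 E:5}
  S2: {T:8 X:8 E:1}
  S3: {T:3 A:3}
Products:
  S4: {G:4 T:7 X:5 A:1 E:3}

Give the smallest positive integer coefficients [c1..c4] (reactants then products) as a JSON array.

Coefficients: [3, 3, 2, 6]

G: 3·8+3·0+2·0 = 24 | 6·4 = 24
T: 3·4+3·8+2·3 = 42 | 6·7 = 42
X: 3·2+3·8+2·0 = 30 | 6·5 = 30
A: 3·0+3·0+2·3 = 6 | 6·1 = 6
E: 3·5+3·1+2·0 = 18 | 6·3 = 18
gcd(3,3,2,6) = 1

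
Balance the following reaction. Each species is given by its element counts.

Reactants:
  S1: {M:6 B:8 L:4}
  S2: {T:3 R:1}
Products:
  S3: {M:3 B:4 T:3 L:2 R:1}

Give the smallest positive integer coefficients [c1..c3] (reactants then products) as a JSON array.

M: 1·6+2·0 = 6 | 2·3 = 6
B: 1·8+2·0 = 8 | 2·4 = 8
T: 1·0+2·3 = 6 | 2·3 = 6
L: 1·4+2·0 = 4 | 2·2 = 4
R: 1·0+2·1 = 2 | 2·1 = 2
gcd(1,2,2) = 1

Coefficients: [1, 2, 2]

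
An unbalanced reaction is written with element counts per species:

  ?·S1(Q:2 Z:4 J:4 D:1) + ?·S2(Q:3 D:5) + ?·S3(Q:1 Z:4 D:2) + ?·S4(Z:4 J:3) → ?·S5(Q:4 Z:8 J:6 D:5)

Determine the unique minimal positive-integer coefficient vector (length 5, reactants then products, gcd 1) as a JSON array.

Coefficients: [3, 3, 1, 4, 4]

Q: 3·2+3·3+1·1+4·0 = 16 | 4·4 = 16
Z: 3·4+3·0+1·4+4·4 = 32 | 4·8 = 32
J: 3·4+3·0+1·0+4·3 = 24 | 4·6 = 24
D: 3·1+3·5+1·2+4·0 = 20 | 4·5 = 20
gcd(3,3,1,4,4) = 1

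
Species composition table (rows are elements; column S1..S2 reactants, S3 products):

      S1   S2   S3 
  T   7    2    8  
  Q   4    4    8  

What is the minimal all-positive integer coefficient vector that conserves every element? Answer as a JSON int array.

Coefficients: [4, 6, 5]

T: 4·7+6·2 = 40 | 5·8 = 40
Q: 4·4+6·4 = 40 | 5·8 = 40
gcd(4,6,5) = 1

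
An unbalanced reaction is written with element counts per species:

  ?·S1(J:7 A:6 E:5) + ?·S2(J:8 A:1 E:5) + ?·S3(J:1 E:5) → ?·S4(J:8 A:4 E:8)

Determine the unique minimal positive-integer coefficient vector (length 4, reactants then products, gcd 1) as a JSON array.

Coefficients: [3, 2, 3, 5]

J: 3·7+2·8+3·1 = 40 | 5·8 = 40
A: 3·6+2·1+3·0 = 20 | 5·4 = 20
E: 3·5+2·5+3·5 = 40 | 5·8 = 40
gcd(3,2,3,5) = 1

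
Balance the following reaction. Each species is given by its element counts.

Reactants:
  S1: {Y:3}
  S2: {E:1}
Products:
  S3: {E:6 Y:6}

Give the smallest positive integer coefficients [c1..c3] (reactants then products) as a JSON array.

E: 2·0+6·1 = 6 | 1·6 = 6
Y: 2·3+6·0 = 6 | 1·6 = 6
gcd(2,6,1) = 1

Coefficients: [2, 6, 1]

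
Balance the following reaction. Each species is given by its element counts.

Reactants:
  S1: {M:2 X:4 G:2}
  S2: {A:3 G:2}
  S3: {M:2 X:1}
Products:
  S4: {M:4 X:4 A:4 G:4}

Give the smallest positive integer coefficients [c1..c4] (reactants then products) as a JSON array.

M: 2·2+4·0+4·2 = 12 | 3·4 = 12
X: 2·4+4·0+4·1 = 12 | 3·4 = 12
A: 2·0+4·3+4·0 = 12 | 3·4 = 12
G: 2·2+4·2+4·0 = 12 | 3·4 = 12
gcd(2,4,4,3) = 1

Coefficients: [2, 4, 4, 3]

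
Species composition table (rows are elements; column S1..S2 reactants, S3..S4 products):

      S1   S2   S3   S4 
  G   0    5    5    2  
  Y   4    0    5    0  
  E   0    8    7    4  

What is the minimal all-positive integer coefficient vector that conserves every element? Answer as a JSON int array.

Coefficients: [5, 6, 4, 5]

G: 5·0+6·5 = 30 | 4·5+5·2 = 30
Y: 5·4+6·0 = 20 | 4·5+5·0 = 20
E: 5·0+6·8 = 48 | 4·7+5·4 = 48
gcd(5,6,4,5) = 1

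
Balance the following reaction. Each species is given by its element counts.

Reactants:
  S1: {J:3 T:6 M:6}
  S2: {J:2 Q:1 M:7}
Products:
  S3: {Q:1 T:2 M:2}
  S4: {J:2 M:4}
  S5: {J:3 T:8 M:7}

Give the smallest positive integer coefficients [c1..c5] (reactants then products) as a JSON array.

J: 5·3+3·2 = 21 | 3·0+6·2+3·3 = 21
Q: 5·0+3·1 = 3 | 3·1+6·0+3·0 = 3
T: 5·6+3·0 = 30 | 3·2+6·0+3·8 = 30
M: 5·6+3·7 = 51 | 3·2+6·4+3·7 = 51
gcd(5,3,3,6,3) = 1

Coefficients: [5, 3, 3, 6, 3]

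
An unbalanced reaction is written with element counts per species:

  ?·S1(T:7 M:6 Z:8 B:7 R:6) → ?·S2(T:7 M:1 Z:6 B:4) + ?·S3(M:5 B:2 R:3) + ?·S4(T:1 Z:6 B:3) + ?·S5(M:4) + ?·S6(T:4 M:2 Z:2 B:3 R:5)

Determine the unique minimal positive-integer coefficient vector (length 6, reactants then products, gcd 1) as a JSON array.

T: 6·7 = 42 | 2·7+2·0+4·1+3·0+6·4 = 42
M: 6·6 = 36 | 2·1+2·5+4·0+3·4+6·2 = 36
Z: 6·8 = 48 | 2·6+2·0+4·6+3·0+6·2 = 48
B: 6·7 = 42 | 2·4+2·2+4·3+3·0+6·3 = 42
R: 6·6 = 36 | 2·0+2·3+4·0+3·0+6·5 = 36
gcd(6,2,2,4,3,6) = 1

Coefficients: [6, 2, 2, 4, 3, 6]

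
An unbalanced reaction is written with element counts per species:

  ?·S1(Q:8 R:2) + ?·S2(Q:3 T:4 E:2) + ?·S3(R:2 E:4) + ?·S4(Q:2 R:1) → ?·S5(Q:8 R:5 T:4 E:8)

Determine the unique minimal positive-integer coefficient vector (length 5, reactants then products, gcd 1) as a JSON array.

Q: 1·8+4·3+6·0+6·2 = 32 | 4·8 = 32
R: 1·2+4·0+6·2+6·1 = 20 | 4·5 = 20
T: 1·0+4·4+6·0+6·0 = 16 | 4·4 = 16
E: 1·0+4·2+6·4+6·0 = 32 | 4·8 = 32
gcd(1,4,6,6,4) = 1

Coefficients: [1, 4, 6, 6, 4]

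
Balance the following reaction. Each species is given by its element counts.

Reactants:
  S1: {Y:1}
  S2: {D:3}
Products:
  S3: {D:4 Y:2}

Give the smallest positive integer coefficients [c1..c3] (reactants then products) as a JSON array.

D: 6·0+4·3 = 12 | 3·4 = 12
Y: 6·1+4·0 = 6 | 3·2 = 6
gcd(6,4,3) = 1

Coefficients: [6, 4, 3]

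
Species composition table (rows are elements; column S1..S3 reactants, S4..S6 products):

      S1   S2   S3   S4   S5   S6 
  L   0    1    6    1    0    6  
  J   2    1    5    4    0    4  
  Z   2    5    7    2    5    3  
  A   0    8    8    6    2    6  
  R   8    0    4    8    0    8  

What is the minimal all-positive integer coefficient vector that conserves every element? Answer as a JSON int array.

Coefficients: [5, 4, 2, 4, 6, 2]

L: 5·0+4·1+2·6 = 16 | 4·1+6·0+2·6 = 16
J: 5·2+4·1+2·5 = 24 | 4·4+6·0+2·4 = 24
Z: 5·2+4·5+2·7 = 44 | 4·2+6·5+2·3 = 44
A: 5·0+4·8+2·8 = 48 | 4·6+6·2+2·6 = 48
R: 5·8+4·0+2·4 = 48 | 4·8+6·0+2·8 = 48
gcd(5,4,2,4,6,2) = 1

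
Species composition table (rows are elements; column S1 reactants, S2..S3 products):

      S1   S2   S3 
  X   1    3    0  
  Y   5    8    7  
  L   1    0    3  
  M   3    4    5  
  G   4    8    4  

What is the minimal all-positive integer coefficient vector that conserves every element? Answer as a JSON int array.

Coefficients: [3, 1, 1]

X: 3·1 = 3 | 1·3+1·0 = 3
Y: 3·5 = 15 | 1·8+1·7 = 15
L: 3·1 = 3 | 1·0+1·3 = 3
M: 3·3 = 9 | 1·4+1·5 = 9
G: 3·4 = 12 | 1·8+1·4 = 12
gcd(3,1,1) = 1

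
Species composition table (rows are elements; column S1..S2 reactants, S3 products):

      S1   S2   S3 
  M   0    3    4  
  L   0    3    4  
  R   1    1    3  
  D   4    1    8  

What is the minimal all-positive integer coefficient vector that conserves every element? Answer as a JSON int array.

M: 5·0+4·3 = 12 | 3·4 = 12
L: 5·0+4·3 = 12 | 3·4 = 12
R: 5·1+4·1 = 9 | 3·3 = 9
D: 5·4+4·1 = 24 | 3·8 = 24
gcd(5,4,3) = 1

Coefficients: [5, 4, 3]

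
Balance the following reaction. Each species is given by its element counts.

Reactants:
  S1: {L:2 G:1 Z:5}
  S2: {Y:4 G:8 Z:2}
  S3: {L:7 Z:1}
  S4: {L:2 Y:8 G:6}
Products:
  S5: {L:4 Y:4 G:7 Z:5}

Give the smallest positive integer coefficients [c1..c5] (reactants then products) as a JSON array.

Coefficients: [4, 4, 2, 1, 6]

L: 4·2+4·0+2·7+1·2 = 24 | 6·4 = 24
Y: 4·0+4·4+2·0+1·8 = 24 | 6·4 = 24
G: 4·1+4·8+2·0+1·6 = 42 | 6·7 = 42
Z: 4·5+4·2+2·1+1·0 = 30 | 6·5 = 30
gcd(4,4,2,1,6) = 1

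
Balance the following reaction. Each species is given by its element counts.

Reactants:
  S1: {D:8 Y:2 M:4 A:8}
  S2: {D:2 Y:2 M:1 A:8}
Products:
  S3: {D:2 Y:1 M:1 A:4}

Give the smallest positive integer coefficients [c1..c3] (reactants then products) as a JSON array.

D: 1·8+2·2 = 12 | 6·2 = 12
Y: 1·2+2·2 = 6 | 6·1 = 6
M: 1·4+2·1 = 6 | 6·1 = 6
A: 1·8+2·8 = 24 | 6·4 = 24
gcd(1,2,6) = 1

Coefficients: [1, 2, 6]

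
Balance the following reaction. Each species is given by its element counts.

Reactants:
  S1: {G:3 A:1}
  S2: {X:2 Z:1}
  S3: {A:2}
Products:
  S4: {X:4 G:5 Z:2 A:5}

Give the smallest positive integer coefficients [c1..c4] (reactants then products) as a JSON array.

X: 5·0+6·2+5·0 = 12 | 3·4 = 12
G: 5·3+6·0+5·0 = 15 | 3·5 = 15
Z: 5·0+6·1+5·0 = 6 | 3·2 = 6
A: 5·1+6·0+5·2 = 15 | 3·5 = 15
gcd(5,6,5,3) = 1

Coefficients: [5, 6, 5, 3]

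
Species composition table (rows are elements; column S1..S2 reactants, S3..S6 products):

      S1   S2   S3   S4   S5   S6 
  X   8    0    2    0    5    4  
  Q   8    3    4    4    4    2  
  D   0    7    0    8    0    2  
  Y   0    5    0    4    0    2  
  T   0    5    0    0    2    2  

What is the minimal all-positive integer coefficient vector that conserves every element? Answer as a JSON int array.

X: 4·8+2·0 = 32 | 5·2+1·0+2·5+3·4 = 32
Q: 4·8+2·3 = 38 | 5·4+1·4+2·4+3·2 = 38
D: 4·0+2·7 = 14 | 5·0+1·8+2·0+3·2 = 14
Y: 4·0+2·5 = 10 | 5·0+1·4+2·0+3·2 = 10
T: 4·0+2·5 = 10 | 5·0+1·0+2·2+3·2 = 10
gcd(4,2,5,1,2,3) = 1

Coefficients: [4, 2, 5, 1, 2, 3]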